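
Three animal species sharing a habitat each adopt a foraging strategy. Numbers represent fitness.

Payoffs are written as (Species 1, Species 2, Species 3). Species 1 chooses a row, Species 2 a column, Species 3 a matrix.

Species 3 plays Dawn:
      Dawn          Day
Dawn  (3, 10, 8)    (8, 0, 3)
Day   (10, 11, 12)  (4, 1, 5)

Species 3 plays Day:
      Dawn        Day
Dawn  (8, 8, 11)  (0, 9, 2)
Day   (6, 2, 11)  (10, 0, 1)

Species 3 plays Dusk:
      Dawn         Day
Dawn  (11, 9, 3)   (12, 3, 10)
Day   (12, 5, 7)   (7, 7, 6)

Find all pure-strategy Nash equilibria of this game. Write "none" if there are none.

Check each profile: it is a Nash equilibrium iff no player can strictly gain by switching unilaterally.
(Dawn, Dawn, Dawn): Species 1 can switch to Day (3 → 10). Not NE.
(Dawn, Dawn, Day): Species 2 can switch to Day (8 → 9). Not NE.
(Dawn, Dawn, Dusk): Species 1 can switch to Day (11 → 12). Not NE.
(Dawn, Day, Dawn): Species 2 can switch to Dawn (0 → 10). Not NE.
(Dawn, Day, Day): Species 1 can switch to Day (0 → 10). Not NE.
(Dawn, Day, Dusk): Species 2 can switch to Dawn (3 → 9). Not NE.
(Day, Dawn, Dawn): Species 1 gets 10, best alternative 3; Species 2 gets 11, best alternative 1; Species 3 gets 12, best alternative 11. No profitable deviation — NE.
(Day, Dawn, Day): Species 1 can switch to Dawn (6 → 8). Not NE.
(Day, Dawn, Dusk): Species 2 can switch to Day (5 → 7). Not NE.
(Day, Day, Dawn): Species 1 can switch to Dawn (4 → 8). Not NE.
(Day, Day, Day): Species 2 can switch to Dawn (0 → 2). Not NE.
(The remaining 1 profile has a profitable deviation by the same check.)

The unique pure-strategy Nash equilibrium is (Day, Dawn, Dawn).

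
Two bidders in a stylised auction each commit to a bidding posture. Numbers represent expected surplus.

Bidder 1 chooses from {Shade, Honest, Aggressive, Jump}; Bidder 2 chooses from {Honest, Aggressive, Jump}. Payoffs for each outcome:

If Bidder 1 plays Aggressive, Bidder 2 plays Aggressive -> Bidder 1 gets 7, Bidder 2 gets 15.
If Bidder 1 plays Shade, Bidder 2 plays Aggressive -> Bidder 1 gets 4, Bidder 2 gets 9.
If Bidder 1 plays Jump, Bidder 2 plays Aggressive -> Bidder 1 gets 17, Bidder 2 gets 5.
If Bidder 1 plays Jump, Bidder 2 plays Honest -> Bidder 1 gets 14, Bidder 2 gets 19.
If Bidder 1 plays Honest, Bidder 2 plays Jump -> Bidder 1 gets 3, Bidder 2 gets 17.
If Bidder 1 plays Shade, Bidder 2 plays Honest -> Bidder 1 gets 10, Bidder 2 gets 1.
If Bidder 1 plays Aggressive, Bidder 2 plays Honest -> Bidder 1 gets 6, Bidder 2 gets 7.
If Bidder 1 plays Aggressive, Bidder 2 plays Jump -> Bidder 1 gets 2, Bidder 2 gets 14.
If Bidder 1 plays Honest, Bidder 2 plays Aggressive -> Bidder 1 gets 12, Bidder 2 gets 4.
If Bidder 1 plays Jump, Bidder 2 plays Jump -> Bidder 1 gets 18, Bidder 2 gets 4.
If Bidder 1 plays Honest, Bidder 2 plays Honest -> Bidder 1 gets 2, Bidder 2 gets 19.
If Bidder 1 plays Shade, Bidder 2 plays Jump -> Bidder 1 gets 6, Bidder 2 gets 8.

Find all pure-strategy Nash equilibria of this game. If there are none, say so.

Pure NE: (Jump, Honest)

For each strategy profile, look for a profitable unilateral deviation.
(Shade, Honest): Bidder 1 can switch to Jump (10 → 14). Not NE.
(Shade, Aggressive): Bidder 1 can switch to Honest (4 → 12). Not NE.
(Shade, Jump): Bidder 1 can switch to Jump (6 → 18). Not NE.
(Honest, Honest): Bidder 1 can switch to Shade (2 → 10). Not NE.
(Honest, Aggressive): Bidder 1 can switch to Jump (12 → 17). Not NE.
(Honest, Jump): Bidder 1 can switch to Shade (3 → 6). Not NE.
(Aggressive, Honest): Bidder 1 can switch to Shade (6 → 10). Not NE.
(Aggressive, Aggressive): Bidder 1 can switch to Honest (7 → 12). Not NE.
(Jump, Honest): Bidder 1 gets 14, best alternative 10; Bidder 2 gets 19, best alternative 5. No profitable deviation — NE.
(The remaining 3 profiles each have a profitable deviation by the same check.)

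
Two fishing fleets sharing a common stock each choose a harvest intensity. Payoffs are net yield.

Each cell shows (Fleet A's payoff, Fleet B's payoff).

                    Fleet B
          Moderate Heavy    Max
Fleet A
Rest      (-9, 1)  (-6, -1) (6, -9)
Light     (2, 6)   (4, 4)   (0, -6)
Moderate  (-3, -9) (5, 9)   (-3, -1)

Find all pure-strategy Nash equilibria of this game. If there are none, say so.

For each player, find the best response to each opponent profile; mutual best responses are the pure NE.
Fleet A against Moderate: payoffs -9, 2, -3 → best response Light.
Fleet A against Heavy: payoffs -6, 4, 5 → best response Moderate.
Fleet A against Max: payoffs 6, 0, -3 → best response Rest.
Fleet B against Rest: payoffs 1, -1, -9 → best response Moderate.
Fleet B against Light: payoffs 6, 4, -6 → best response Moderate.
Fleet B against Moderate: payoffs -9, 9, -1 → best response Heavy.
Mutual best responses: (Light, Moderate); (Moderate, Heavy).

(Light, Moderate), (Moderate, Heavy)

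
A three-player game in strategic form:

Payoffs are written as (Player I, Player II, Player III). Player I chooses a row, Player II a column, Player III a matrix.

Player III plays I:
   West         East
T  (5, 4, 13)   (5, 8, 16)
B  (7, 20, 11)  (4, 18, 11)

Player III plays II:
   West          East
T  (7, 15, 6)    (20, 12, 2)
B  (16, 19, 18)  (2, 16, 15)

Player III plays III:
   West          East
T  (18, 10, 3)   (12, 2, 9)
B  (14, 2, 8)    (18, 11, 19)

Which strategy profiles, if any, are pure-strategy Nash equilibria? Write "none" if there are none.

Check each profile: it is a Nash equilibrium iff no player can strictly gain by switching unilaterally.
(T, West, I): Player I can switch to B (5 → 7). Not NE.
(T, West, II): Player I can switch to B (7 → 16). Not NE.
(T, West, III): Player III can switch to I (3 → 13). Not NE.
(T, East, I): Player I gets 5, best alternative 4; Player II gets 8, best alternative 4; Player III gets 16, best alternative 9. No profitable deviation — NE.
(T, East, II): Player II can switch to West (12 → 15). Not NE.
(T, East, III): Player I can switch to B (12 → 18). Not NE.
(B, West, I): Player III can switch to II (11 → 18). Not NE.
(B, West, II): Player I gets 16, best alternative 7; Player II gets 19, best alternative 16; Player III gets 18, best alternative 11. No profitable deviation — NE.
(B, West, III): Player I can switch to T (14 → 18). Not NE.
(B, East, I): Player I can switch to T (4 → 5). Not NE.
(B, East, II): Player I can switch to T (2 → 20). Not NE.
(B, East, III): Player I gets 18, best alternative 12; Player II gets 11, best alternative 2; Player III gets 19, best alternative 15. No profitable deviation — NE.

The pure Nash equilibria are (T, East, I); (B, West, II); (B, East, III).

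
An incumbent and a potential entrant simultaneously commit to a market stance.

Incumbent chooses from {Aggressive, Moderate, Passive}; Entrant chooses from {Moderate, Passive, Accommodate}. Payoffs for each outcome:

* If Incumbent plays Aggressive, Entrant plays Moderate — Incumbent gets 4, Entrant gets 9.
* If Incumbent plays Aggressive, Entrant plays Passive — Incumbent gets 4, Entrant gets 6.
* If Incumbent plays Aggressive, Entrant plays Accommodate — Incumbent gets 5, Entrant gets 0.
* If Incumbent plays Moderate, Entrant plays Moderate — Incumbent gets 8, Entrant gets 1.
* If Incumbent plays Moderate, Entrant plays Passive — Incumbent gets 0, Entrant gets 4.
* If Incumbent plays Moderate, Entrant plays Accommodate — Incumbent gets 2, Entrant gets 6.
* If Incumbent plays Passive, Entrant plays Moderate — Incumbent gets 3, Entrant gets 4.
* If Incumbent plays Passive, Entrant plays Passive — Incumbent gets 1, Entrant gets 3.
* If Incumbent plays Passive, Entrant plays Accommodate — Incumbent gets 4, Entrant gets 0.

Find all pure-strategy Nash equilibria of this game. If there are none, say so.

Incumbent against Moderate: payoffs 4, 8, 3 → best response Moderate.
Incumbent against Passive: payoffs 4, 0, 1 → best response Aggressive.
Incumbent against Accommodate: payoffs 5, 2, 4 → best response Aggressive.
Entrant against Aggressive: payoffs 9, 6, 0 → best response Moderate.
Entrant against Moderate: payoffs 1, 4, 6 → best response Accommodate.
Entrant against Passive: payoffs 4, 3, 0 → best response Moderate.
No profile is a mutual best response for all players.

none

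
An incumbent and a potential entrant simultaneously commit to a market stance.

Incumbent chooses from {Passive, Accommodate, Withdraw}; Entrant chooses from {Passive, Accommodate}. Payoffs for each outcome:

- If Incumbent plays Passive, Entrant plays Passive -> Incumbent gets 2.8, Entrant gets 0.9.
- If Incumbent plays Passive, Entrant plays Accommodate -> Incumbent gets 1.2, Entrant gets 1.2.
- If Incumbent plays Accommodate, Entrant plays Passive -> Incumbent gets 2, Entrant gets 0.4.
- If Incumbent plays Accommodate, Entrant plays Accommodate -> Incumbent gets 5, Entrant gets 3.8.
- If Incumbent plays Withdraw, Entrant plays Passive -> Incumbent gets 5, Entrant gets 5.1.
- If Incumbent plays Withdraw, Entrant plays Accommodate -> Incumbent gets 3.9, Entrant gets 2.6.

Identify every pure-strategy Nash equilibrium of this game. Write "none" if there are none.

(Accommodate, Accommodate) and (Withdraw, Passive)

(Passive, Passive): Incumbent can switch to Withdraw (2.8 → 5). Not NE.
(Passive, Accommodate): Incumbent can switch to Accommodate (1.2 → 5). Not NE.
(Accommodate, Passive): Incumbent can switch to Passive (2 → 2.8). Not NE.
(Accommodate, Accommodate): Incumbent gets 5, best alternative 3.9; Entrant gets 3.8, best alternative 0.4. No profitable deviation — NE.
(Withdraw, Passive): Incumbent gets 5, best alternative 2.8; Entrant gets 5.1, best alternative 2.6. No profitable deviation — NE.
(Withdraw, Accommodate): Incumbent can switch to Accommodate (3.9 → 5). Not NE.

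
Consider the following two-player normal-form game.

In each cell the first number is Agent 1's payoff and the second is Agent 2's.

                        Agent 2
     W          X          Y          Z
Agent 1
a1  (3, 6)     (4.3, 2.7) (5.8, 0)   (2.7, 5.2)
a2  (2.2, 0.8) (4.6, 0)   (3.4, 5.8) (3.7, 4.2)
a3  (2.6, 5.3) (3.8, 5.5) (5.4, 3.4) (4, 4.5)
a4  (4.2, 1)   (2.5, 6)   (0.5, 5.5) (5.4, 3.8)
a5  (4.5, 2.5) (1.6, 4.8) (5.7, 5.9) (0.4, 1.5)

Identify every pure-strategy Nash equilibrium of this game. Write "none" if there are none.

There is no pure-strategy Nash equilibrium.

(a1, W): Agent 1 can switch to a4 (3 → 4.2). Not NE.
(a1, X): Agent 1 can switch to a2 (4.3 → 4.6). Not NE.
(a1, Y): Agent 2 can switch to W (0 → 6). Not NE.
(a1, Z): Agent 1 can switch to a2 (2.7 → 3.7). Not NE.
(a2, W): Agent 1 can switch to a1 (2.2 → 3). Not NE.
(a2, X): Agent 2 can switch to W (0 → 0.8). Not NE.
(a2, Y): Agent 1 can switch to a1 (3.4 → 5.8). Not NE.
(a2, Z): Agent 1 can switch to a3 (3.7 → 4). Not NE.
(The remaining 12 profiles each have a profitable deviation by the same check.)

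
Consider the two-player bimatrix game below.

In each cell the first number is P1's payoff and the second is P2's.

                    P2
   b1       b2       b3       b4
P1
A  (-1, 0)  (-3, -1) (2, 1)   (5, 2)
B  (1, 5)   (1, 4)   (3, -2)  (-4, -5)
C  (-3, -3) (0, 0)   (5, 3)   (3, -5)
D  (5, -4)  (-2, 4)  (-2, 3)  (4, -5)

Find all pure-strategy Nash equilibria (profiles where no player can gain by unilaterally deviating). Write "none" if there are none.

Pure-strategy Nash equilibria: (A, b4), (C, b3)

P1 against b1: payoffs -1, 1, -3, 5 → best response D.
P1 against b2: payoffs -3, 1, 0, -2 → best response B.
P1 against b3: payoffs 2, 3, 5, -2 → best response C.
P1 against b4: payoffs 5, -4, 3, 4 → best response A.
P2 against A: payoffs 0, -1, 1, 2 → best response b4.
P2 against B: payoffs 5, 4, -2, -5 → best response b1.
P2 against C: payoffs -3, 0, 3, -5 → best response b3.
P2 against D: payoffs -4, 4, 3, -5 → best response b2.
Mutual best responses: (A, b4); (C, b3).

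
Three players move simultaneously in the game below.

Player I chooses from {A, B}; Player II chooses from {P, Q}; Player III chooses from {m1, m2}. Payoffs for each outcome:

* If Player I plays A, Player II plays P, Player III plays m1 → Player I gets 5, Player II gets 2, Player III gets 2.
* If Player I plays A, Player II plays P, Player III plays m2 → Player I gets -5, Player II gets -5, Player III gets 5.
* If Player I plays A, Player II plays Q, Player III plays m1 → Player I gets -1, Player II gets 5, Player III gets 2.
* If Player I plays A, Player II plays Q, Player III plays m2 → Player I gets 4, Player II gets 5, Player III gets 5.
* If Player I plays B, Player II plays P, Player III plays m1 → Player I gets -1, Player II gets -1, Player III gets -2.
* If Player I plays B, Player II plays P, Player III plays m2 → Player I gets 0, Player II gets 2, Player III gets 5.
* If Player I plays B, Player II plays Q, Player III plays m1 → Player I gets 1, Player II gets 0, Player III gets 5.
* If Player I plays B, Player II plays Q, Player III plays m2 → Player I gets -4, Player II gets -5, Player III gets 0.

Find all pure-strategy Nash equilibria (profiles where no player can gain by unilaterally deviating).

Player I against (P, m1): payoffs 5, -1 → best response A.
Player I against (P, m2): payoffs -5, 0 → best response B.
Player I against (Q, m1): payoffs -1, 1 → best response B.
Player I against (Q, m2): payoffs 4, -4 → best response A.
Player II against (A, m1): payoffs 2, 5 → best response Q.
Player II against (A, m2): payoffs -5, 5 → best response Q.
Player II against (B, m1): payoffs -1, 0 → best response Q.
Player II against (B, m2): payoffs 2, -5 → best response P.
Player III against (A, P): payoffs 2, 5 → best response m2.
Player III against (A, Q): payoffs 2, 5 → best response m2.
Player III against (B, P): payoffs -2, 5 → best response m2.
Player III against (B, Q): payoffs 5, 0 → best response m1.
Mutual best responses: (A, Q, m2); (B, P, m2); (B, Q, m1).

The pure Nash equilibria are (A, Q, m2) and (B, P, m2) and (B, Q, m1).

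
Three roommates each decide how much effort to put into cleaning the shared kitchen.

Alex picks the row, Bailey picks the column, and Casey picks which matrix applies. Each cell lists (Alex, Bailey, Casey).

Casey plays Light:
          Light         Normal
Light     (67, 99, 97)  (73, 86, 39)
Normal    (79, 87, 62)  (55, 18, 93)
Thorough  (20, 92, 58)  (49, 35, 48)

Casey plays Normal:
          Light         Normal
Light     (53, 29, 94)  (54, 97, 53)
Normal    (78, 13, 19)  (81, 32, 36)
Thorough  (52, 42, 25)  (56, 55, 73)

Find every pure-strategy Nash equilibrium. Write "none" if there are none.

The unique pure-strategy Nash equilibrium is (Normal, Light, Light).

Alex against (Light, Light): payoffs 67, 79, 20 → best response Normal.
Alex against (Light, Normal): payoffs 53, 78, 52 → best response Normal.
Alex against (Normal, Light): payoffs 73, 55, 49 → best response Light.
Alex against (Normal, Normal): payoffs 54, 81, 56 → best response Normal.
Bailey against (Light, Light): payoffs 99, 86 → best response Light.
Bailey against (Light, Normal): payoffs 29, 97 → best response Normal.
Bailey against (Normal, Light): payoffs 87, 18 → best response Light.
Bailey against (Normal, Normal): payoffs 13, 32 → best response Normal.
Bailey against (Thorough, Light): payoffs 92, 35 → best response Light.
Bailey against (Thorough, Normal): payoffs 42, 55 → best response Normal.
Casey against (Light, Light): payoffs 97, 94 → best response Light.
Casey against (Light, Normal): payoffs 39, 53 → best response Normal.
Casey against (Normal, Light): payoffs 62, 19 → best response Light.
Casey against (Normal, Normal): payoffs 93, 36 → best response Light.
Casey against (Thorough, Light): payoffs 58, 25 → best response Light.
Casey against (Thorough, Normal): payoffs 48, 73 → best response Normal.
Mutual best responses: (Normal, Light, Light).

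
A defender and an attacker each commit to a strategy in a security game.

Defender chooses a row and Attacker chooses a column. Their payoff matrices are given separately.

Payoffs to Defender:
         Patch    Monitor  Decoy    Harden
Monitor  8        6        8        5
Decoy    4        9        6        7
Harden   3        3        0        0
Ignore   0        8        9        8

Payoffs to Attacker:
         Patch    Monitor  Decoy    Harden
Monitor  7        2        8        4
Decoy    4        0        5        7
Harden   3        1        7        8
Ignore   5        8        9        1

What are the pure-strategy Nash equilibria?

Defender against Patch: payoffs 8, 4, 3, 0 → best response Monitor.
Defender against Monitor: payoffs 6, 9, 3, 8 → best response Decoy.
Defender against Decoy: payoffs 8, 6, 0, 9 → best response Ignore.
Defender against Harden: payoffs 5, 7, 0, 8 → best response Ignore.
Attacker against Monitor: payoffs 7, 2, 8, 4 → best response Decoy.
Attacker against Decoy: payoffs 4, 0, 5, 7 → best response Harden.
Attacker against Harden: payoffs 3, 1, 7, 8 → best response Harden.
Attacker against Ignore: payoffs 5, 8, 9, 1 → best response Decoy.
Mutual best responses: (Ignore, Decoy).

Pure NE: (Ignore, Decoy)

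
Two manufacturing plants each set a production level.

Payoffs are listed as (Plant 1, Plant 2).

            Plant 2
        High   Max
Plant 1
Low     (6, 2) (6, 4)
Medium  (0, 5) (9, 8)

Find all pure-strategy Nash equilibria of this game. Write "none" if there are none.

(Low, High): Plant 2 can switch to Max (2 → 4). Not NE.
(Low, Max): Plant 1 can switch to Medium (6 → 9). Not NE.
(Medium, High): Plant 1 can switch to Low (0 → 6). Not NE.
(Medium, Max): Plant 1 gets 9, best alternative 6; Plant 2 gets 8, best alternative 5. No profitable deviation — NE.

(Medium, Max)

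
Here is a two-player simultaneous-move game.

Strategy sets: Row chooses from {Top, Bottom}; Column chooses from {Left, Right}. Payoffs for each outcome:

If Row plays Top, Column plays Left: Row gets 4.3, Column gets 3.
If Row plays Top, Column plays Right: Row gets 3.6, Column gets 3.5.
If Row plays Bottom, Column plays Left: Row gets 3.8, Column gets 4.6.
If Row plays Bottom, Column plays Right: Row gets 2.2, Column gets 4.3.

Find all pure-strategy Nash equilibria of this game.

(Top, Left): Column can switch to Right (3 → 3.5). Not NE.
(Top, Right): Row gets 3.6, best alternative 2.2; Column gets 3.5, best alternative 3. No profitable deviation — NE.
(Bottom, Left): Row can switch to Top (3.8 → 4.3). Not NE.
(Bottom, Right): Row can switch to Top (2.2 → 3.6). Not NE.

Pure NE: (Top, Right)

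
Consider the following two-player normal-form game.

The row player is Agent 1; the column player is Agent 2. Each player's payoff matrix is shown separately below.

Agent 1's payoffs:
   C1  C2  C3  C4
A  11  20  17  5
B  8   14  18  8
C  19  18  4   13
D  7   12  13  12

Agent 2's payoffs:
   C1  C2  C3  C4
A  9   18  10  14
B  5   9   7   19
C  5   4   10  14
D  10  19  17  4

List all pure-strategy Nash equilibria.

The pure Nash equilibria are (A, C2) and (C, C4).

(A, C1): Agent 1 can switch to C (11 → 19). Not NE.
(A, C2): Agent 1 gets 20, best alternative 18; Agent 2 gets 18, best alternative 14. No profitable deviation — NE.
(A, C3): Agent 1 can switch to B (17 → 18). Not NE.
(A, C4): Agent 1 can switch to B (5 → 8). Not NE.
(B, C1): Agent 1 can switch to A (8 → 11). Not NE.
(B, C2): Agent 1 can switch to A (14 → 20). Not NE.
(B, C3): Agent 2 can switch to C2 (7 → 9). Not NE.
(B, C4): Agent 1 can switch to C (8 → 13). Not NE.
(C, C1): Agent 2 can switch to C3 (5 → 10). Not NE.
(C, C2): Agent 1 can switch to A (18 → 20). Not NE.
(C, C3): Agent 1 can switch to A (4 → 17). Not NE.
(C, C4): Agent 1 gets 13, best alternative 12; Agent 2 gets 14, best alternative 10. No profitable deviation — NE.
(D, C1): Agent 1 can switch to A (7 → 11). Not NE.
(D, C2): Agent 1 can switch to A (12 → 20). Not NE.
(The remaining 2 profiles each have a profitable deviation by the same check.)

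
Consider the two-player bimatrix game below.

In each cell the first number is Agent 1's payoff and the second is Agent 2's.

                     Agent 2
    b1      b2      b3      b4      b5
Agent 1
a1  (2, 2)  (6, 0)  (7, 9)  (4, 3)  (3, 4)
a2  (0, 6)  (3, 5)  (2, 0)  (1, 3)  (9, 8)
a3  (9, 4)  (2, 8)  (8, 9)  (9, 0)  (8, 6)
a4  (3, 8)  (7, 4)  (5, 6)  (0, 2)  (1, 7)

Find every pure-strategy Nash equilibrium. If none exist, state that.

(a1, b1): Agent 1 can switch to a3 (2 → 9). Not NE.
(a1, b2): Agent 1 can switch to a4 (6 → 7). Not NE.
(a1, b3): Agent 1 can switch to a3 (7 → 8). Not NE.
(a1, b4): Agent 1 can switch to a3 (4 → 9). Not NE.
(a1, b5): Agent 1 can switch to a2 (3 → 9). Not NE.
(a2, b1): Agent 1 can switch to a1 (0 → 2). Not NE.
(a2, b2): Agent 1 can switch to a1 (3 → 6). Not NE.
(a2, b3): Agent 1 can switch to a1 (2 → 7). Not NE.
(a2, b5): Agent 1 gets 9, best alternative 8; Agent 2 gets 8, best alternative 6. No profitable deviation — NE.
(a3, b3): Agent 1 gets 8, best alternative 7; Agent 2 gets 9, best alternative 8. No profitable deviation — NE.
(The remaining 10 profiles each have a profitable deviation by the same check.)

Pure-strategy Nash equilibria: (a2, b5) and (a3, b3)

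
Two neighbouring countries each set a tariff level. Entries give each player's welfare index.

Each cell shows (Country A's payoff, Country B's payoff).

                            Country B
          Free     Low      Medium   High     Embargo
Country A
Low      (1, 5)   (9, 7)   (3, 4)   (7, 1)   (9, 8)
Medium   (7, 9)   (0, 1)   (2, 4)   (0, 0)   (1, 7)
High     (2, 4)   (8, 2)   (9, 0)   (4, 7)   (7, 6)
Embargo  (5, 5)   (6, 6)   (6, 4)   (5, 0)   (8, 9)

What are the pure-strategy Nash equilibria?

The pure Nash equilibria are (Low, Embargo) and (Medium, Free).

Country A against Free: payoffs 1, 7, 2, 5 → best response Medium.
Country A against Low: payoffs 9, 0, 8, 6 → best response Low.
Country A against Medium: payoffs 3, 2, 9, 6 → best response High.
Country A against High: payoffs 7, 0, 4, 5 → best response Low.
Country A against Embargo: payoffs 9, 1, 7, 8 → best response Low.
Country B against Low: payoffs 5, 7, 4, 1, 8 → best response Embargo.
Country B against Medium: payoffs 9, 1, 4, 0, 7 → best response Free.
Country B against High: payoffs 4, 2, 0, 7, 6 → best response High.
Country B against Embargo: payoffs 5, 6, 4, 0, 9 → best response Embargo.
Mutual best responses: (Low, Embargo); (Medium, Free).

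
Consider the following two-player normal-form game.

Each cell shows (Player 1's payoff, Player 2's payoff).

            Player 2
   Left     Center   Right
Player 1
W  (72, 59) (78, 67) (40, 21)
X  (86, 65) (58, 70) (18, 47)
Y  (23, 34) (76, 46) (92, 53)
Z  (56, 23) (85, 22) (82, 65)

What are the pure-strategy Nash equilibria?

Player 1 against Left: payoffs 72, 86, 23, 56 → best response X.
Player 1 against Center: payoffs 78, 58, 76, 85 → best response Z.
Player 1 against Right: payoffs 40, 18, 92, 82 → best response Y.
Player 2 against W: payoffs 59, 67, 21 → best response Center.
Player 2 against X: payoffs 65, 70, 47 → best response Center.
Player 2 against Y: payoffs 34, 46, 53 → best response Right.
Player 2 against Z: payoffs 23, 22, 65 → best response Right.
Mutual best responses: (Y, Right).

(Y, Right)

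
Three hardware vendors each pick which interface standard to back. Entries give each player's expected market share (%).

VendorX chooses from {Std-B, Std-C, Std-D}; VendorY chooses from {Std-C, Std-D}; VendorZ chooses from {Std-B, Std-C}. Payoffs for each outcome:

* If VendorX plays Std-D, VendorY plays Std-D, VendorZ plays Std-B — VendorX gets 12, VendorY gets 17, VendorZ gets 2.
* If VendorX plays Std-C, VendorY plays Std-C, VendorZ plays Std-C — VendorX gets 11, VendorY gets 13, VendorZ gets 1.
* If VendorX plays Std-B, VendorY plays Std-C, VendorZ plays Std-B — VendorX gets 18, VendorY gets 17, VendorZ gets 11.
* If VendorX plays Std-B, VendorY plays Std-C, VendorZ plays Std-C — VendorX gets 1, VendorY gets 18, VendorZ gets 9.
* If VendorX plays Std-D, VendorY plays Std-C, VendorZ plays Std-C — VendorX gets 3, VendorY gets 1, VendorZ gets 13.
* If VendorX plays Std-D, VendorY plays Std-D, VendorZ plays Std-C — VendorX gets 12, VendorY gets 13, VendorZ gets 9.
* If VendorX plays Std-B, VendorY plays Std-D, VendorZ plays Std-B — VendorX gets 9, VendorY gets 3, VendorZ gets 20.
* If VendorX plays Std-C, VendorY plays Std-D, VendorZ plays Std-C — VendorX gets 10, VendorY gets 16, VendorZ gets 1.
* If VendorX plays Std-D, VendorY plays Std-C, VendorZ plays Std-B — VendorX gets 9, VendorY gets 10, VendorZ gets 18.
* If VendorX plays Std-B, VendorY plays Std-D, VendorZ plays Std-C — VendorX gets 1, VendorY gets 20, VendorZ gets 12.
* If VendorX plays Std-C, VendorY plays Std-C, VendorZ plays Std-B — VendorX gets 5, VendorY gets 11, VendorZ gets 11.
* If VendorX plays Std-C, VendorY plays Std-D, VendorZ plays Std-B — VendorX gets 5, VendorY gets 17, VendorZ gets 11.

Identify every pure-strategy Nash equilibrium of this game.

Pure-strategy Nash equilibria: (Std-B, Std-C, Std-B); (Std-D, Std-D, Std-C)

Check each profile: it is a Nash equilibrium iff no player can strictly gain by switching unilaterally.
(Std-B, Std-C, Std-B): VendorX gets 18, best alternative 9; VendorY gets 17, best alternative 3; VendorZ gets 11, best alternative 9. No profitable deviation — NE.
(Std-B, Std-C, Std-C): VendorX can switch to Std-C (1 → 11). Not NE.
(Std-B, Std-D, Std-B): VendorX can switch to Std-D (9 → 12). Not NE.
(Std-B, Std-D, Std-C): VendorX can switch to Std-C (1 → 10). Not NE.
(Std-C, Std-C, Std-B): VendorX can switch to Std-B (5 → 18). Not NE.
(Std-C, Std-C, Std-C): VendorY can switch to Std-D (13 → 16). Not NE.
(Std-C, Std-D, Std-B): VendorX can switch to Std-B (5 → 9). Not NE.
(Std-D, Std-D, Std-C): VendorX gets 12, best alternative 10; VendorY gets 13, best alternative 1; VendorZ gets 9, best alternative 2. No profitable deviation — NE.
(The remaining 4 profiles each have a profitable deviation by the same check.)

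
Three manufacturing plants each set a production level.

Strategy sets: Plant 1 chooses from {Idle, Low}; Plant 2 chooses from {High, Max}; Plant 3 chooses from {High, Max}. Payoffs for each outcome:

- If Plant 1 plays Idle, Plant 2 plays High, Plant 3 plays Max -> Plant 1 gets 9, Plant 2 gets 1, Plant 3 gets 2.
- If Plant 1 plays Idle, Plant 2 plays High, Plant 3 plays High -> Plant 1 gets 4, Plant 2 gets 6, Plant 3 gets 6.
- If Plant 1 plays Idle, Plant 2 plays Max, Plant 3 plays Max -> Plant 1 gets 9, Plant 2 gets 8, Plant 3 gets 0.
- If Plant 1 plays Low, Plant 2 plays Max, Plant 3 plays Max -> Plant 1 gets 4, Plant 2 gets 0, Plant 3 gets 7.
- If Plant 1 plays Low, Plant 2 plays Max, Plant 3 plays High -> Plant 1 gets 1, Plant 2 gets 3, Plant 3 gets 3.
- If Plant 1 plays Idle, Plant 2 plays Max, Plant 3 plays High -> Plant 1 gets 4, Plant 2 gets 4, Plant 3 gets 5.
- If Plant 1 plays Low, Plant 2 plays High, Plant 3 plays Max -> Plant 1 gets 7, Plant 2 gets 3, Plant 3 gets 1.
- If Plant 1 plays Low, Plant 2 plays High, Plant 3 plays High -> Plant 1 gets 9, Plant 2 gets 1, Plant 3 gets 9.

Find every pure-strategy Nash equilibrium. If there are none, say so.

none

Mark each player's best response to every combination of opponents' strategies; a profile where every player is best-responding is a pure Nash equilibrium.
Plant 1 against (High, High): payoffs 4, 9 → best response Low.
Plant 1 against (High, Max): payoffs 9, 7 → best response Idle.
Plant 1 against (Max, High): payoffs 4, 1 → best response Idle.
Plant 1 against (Max, Max): payoffs 9, 4 → best response Idle.
Plant 2 against (Idle, High): payoffs 6, 4 → best response High.
Plant 2 against (Idle, Max): payoffs 1, 8 → best response Max.
Plant 2 against (Low, High): payoffs 1, 3 → best response Max.
Plant 2 against (Low, Max): payoffs 3, 0 → best response High.
Plant 3 against (Idle, High): payoffs 6, 2 → best response High.
Plant 3 against (Idle, Max): payoffs 5, 0 → best response High.
Plant 3 against (Low, High): payoffs 9, 1 → best response High.
Plant 3 against (Low, Max): payoffs 3, 7 → best response Max.
No profile is a mutual best response for all players.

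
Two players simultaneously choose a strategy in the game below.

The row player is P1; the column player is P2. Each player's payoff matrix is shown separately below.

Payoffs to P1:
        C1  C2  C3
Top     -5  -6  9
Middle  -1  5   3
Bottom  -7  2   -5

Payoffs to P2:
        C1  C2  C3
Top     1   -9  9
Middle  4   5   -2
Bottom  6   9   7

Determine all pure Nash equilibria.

(Top, C3); (Middle, C2)

Check each profile: it is a Nash equilibrium iff no player can strictly gain by switching unilaterally.
(Top, C1): P1 can switch to Middle (-5 → -1). Not NE.
(Top, C2): P1 can switch to Middle (-6 → 5). Not NE.
(Top, C3): P1 gets 9, best alternative 3; P2 gets 9, best alternative 1. No profitable deviation — NE.
(Middle, C1): P2 can switch to C2 (4 → 5). Not NE.
(Middle, C2): P1 gets 5, best alternative 2; P2 gets 5, best alternative 4. No profitable deviation — NE.
(Middle, C3): P1 can switch to Top (3 → 9). Not NE.
(Bottom, C1): P1 can switch to Top (-7 → -5). Not NE.
(Bottom, C2): P1 can switch to Middle (2 → 5). Not NE.
(Bottom, C3): P1 can switch to Top (-5 → 9). Not NE.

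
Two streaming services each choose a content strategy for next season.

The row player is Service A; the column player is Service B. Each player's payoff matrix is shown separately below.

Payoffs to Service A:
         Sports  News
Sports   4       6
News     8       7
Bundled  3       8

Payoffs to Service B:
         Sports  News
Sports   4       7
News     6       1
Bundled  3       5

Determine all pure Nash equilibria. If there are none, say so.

(News, Sports); (Bundled, News)

Service A against Sports: payoffs 4, 8, 3 → best response News.
Service A against News: payoffs 6, 7, 8 → best response Bundled.
Service B against Sports: payoffs 4, 7 → best response News.
Service B against News: payoffs 6, 1 → best response Sports.
Service B against Bundled: payoffs 3, 5 → best response News.
Mutual best responses: (News, Sports); (Bundled, News).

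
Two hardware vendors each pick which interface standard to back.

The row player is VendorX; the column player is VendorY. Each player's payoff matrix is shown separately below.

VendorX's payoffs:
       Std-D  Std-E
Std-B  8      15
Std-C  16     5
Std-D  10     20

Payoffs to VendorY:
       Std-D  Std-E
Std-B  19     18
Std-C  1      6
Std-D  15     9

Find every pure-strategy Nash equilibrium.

There is no pure-strategy Nash equilibrium.

Check each profile: it is a Nash equilibrium iff no player can strictly gain by switching unilaterally.
(Std-B, Std-D): VendorX can switch to Std-C (8 → 16). Not NE.
(Std-B, Std-E): VendorX can switch to Std-D (15 → 20). Not NE.
(Std-C, Std-D): VendorY can switch to Std-E (1 → 6). Not NE.
(Std-C, Std-E): VendorX can switch to Std-B (5 → 15). Not NE.
(Std-D, Std-D): VendorX can switch to Std-C (10 → 16). Not NE.
(Std-D, Std-E): VendorY can switch to Std-D (9 → 15). Not NE.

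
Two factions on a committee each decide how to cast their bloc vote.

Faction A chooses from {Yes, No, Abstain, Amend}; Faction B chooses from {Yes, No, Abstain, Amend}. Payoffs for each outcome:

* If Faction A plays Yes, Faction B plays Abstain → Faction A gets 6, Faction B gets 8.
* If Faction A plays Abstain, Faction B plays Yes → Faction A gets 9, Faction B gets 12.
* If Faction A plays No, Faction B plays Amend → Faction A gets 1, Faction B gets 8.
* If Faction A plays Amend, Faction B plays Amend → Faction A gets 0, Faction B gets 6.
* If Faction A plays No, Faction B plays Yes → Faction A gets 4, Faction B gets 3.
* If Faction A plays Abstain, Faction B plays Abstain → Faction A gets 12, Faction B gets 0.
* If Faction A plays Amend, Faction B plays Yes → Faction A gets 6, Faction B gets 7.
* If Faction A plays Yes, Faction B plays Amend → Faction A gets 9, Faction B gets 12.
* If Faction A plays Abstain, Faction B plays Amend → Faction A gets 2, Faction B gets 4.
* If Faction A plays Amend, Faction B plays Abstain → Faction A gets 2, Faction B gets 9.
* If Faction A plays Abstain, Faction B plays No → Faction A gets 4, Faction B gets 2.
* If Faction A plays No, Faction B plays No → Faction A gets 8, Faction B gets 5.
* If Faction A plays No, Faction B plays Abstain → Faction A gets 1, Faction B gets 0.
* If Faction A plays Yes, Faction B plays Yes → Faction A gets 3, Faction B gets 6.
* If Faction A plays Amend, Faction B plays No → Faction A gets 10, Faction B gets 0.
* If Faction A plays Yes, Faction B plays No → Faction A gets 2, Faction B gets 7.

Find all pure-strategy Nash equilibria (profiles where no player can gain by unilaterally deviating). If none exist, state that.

Faction A against Yes: payoffs 3, 4, 9, 6 → best response Abstain.
Faction A against No: payoffs 2, 8, 4, 10 → best response Amend.
Faction A against Abstain: payoffs 6, 1, 12, 2 → best response Abstain.
Faction A against Amend: payoffs 9, 1, 2, 0 → best response Yes.
Faction B against Yes: payoffs 6, 7, 8, 12 → best response Amend.
Faction B against No: payoffs 3, 5, 0, 8 → best response Amend.
Faction B against Abstain: payoffs 12, 2, 0, 4 → best response Yes.
Faction B against Amend: payoffs 7, 0, 9, 6 → best response Abstain.
Mutual best responses: (Yes, Amend); (Abstain, Yes).

Pure-strategy Nash equilibria: (Yes, Amend) and (Abstain, Yes)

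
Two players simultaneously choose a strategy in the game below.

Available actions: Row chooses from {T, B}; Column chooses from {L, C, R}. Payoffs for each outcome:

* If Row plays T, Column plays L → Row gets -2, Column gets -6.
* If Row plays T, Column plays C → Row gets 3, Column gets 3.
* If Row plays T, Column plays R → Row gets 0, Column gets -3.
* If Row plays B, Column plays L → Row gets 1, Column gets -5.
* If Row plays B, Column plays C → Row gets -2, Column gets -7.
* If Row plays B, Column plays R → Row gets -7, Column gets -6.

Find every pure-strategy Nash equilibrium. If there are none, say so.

Mark each player's best response to every combination of opponents' strategies; a profile where every player is best-responding is a pure Nash equilibrium.
Row against L: payoffs -2, 1 → best response B.
Row against C: payoffs 3, -2 → best response T.
Row against R: payoffs 0, -7 → best response T.
Column against T: payoffs -6, 3, -3 → best response C.
Column against B: payoffs -5, -7, -6 → best response L.
Mutual best responses: (T, C); (B, L).

The pure Nash equilibria are (T, C), (B, L).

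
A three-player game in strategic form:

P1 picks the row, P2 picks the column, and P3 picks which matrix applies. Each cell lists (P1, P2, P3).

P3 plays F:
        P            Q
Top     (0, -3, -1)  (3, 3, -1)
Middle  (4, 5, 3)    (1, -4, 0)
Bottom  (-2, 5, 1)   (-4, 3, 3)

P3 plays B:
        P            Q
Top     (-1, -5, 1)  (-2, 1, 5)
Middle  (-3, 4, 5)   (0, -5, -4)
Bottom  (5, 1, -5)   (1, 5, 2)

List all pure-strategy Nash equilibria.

There is no pure-strategy Nash equilibrium.

(Top, P, F): P1 can switch to Middle (0 → 4). Not NE.
(Top, P, B): P1 can switch to Bottom (-1 → 5). Not NE.
(Top, Q, F): P3 can switch to B (-1 → 5). Not NE.
(Top, Q, B): P1 can switch to Middle (-2 → 0). Not NE.
(Middle, P, F): P3 can switch to B (3 → 5). Not NE.
(Middle, P, B): P1 can switch to Top (-3 → -1). Not NE.
(Middle, Q, F): P1 can switch to Top (1 → 3). Not NE.
(Middle, Q, B): P1 can switch to Bottom (0 → 1). Not NE.
(Bottom, P, F): P1 can switch to Top (-2 → 0). Not NE.
(Bottom, P, B): P2 can switch to Q (1 → 5). Not NE.
(The remaining 2 profiles each have a profitable deviation by the same check.)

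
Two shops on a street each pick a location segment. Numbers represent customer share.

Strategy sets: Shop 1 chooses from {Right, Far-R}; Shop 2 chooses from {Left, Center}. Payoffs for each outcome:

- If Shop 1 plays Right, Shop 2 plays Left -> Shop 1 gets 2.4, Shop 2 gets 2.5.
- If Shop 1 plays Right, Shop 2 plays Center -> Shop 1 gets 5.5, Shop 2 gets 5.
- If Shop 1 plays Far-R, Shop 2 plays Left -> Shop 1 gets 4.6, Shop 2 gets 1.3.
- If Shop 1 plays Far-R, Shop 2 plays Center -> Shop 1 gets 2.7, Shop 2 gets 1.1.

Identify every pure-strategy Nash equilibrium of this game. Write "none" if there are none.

Check each profile: it is a Nash equilibrium iff no player can strictly gain by switching unilaterally.
(Right, Left): Shop 1 can switch to Far-R (2.4 → 4.6). Not NE.
(Right, Center): Shop 1 gets 5.5, best alternative 2.7; Shop 2 gets 5, best alternative 2.5. No profitable deviation — NE.
(Far-R, Left): Shop 1 gets 4.6, best alternative 2.4; Shop 2 gets 1.3, best alternative 1.1. No profitable deviation — NE.
(Far-R, Center): Shop 1 can switch to Right (2.7 → 5.5). Not NE.

(Right, Center); (Far-R, Left)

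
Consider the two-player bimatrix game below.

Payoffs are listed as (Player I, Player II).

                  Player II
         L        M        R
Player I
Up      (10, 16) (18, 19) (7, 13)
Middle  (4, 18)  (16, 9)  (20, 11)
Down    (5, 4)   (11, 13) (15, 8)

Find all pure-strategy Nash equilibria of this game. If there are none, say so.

Pure NE: (Up, M)

Check each profile: it is a Nash equilibrium iff no player can strictly gain by switching unilaterally.
(Up, L): Player II can switch to M (16 → 19). Not NE.
(Up, M): Player I gets 18, best alternative 16; Player II gets 19, best alternative 16. No profitable deviation — NE.
(Up, R): Player I can switch to Middle (7 → 20). Not NE.
(Middle, L): Player I can switch to Up (4 → 10). Not NE.
(Middle, M): Player I can switch to Up (16 → 18). Not NE.
(Middle, R): Player II can switch to L (11 → 18). Not NE.
(Down, L): Player I can switch to Up (5 → 10). Not NE.
(Down, M): Player I can switch to Up (11 → 18). Not NE.
(Down, R): Player I can switch to Middle (15 → 20). Not NE.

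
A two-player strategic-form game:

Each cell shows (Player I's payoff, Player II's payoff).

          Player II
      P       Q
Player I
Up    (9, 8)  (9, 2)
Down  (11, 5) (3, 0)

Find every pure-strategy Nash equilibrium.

For each strategy profile, look for a profitable unilateral deviation.
(Up, P): Player I can switch to Down (9 → 11). Not NE.
(Up, Q): Player II can switch to P (2 → 8). Not NE.
(Down, P): Player I gets 11, best alternative 9; Player II gets 5, best alternative 0. No profitable deviation — NE.
(Down, Q): Player I can switch to Up (3 → 9). Not NE.

Pure NE: (Down, P)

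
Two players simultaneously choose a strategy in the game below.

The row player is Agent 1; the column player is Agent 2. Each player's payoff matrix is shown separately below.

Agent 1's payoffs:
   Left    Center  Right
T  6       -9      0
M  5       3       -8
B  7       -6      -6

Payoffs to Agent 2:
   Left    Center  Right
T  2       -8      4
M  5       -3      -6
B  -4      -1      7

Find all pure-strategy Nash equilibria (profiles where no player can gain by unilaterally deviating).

Pure NE: (T, Right)

For each player, find the best response to each opponent profile; mutual best responses are the pure NE.
Agent 1 against Left: payoffs 6, 5, 7 → best response B.
Agent 1 against Center: payoffs -9, 3, -6 → best response M.
Agent 1 against Right: payoffs 0, -8, -6 → best response T.
Agent 2 against T: payoffs 2, -8, 4 → best response Right.
Agent 2 against M: payoffs 5, -3, -6 → best response Left.
Agent 2 against B: payoffs -4, -1, 7 → best response Right.
Mutual best responses: (T, Right).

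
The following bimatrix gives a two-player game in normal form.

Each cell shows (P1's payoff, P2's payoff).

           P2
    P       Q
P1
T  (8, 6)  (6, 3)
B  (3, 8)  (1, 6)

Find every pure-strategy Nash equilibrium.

(T, P)

Check each profile: it is a Nash equilibrium iff no player can strictly gain by switching unilaterally.
(T, P): P1 gets 8, best alternative 3; P2 gets 6, best alternative 3. No profitable deviation — NE.
(T, Q): P2 can switch to P (3 → 6). Not NE.
(B, P): P1 can switch to T (3 → 8). Not NE.
(B, Q): P1 can switch to T (1 → 6). Not NE.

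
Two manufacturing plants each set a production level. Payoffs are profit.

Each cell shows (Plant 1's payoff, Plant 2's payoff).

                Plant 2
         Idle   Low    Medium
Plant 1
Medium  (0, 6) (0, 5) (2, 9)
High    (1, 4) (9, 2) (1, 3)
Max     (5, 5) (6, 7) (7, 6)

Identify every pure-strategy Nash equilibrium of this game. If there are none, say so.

none

(Medium, Idle): Plant 1 can switch to High (0 → 1). Not NE.
(Medium, Low): Plant 1 can switch to High (0 → 9). Not NE.
(Medium, Medium): Plant 1 can switch to Max (2 → 7). Not NE.
(High, Idle): Plant 1 can switch to Max (1 → 5). Not NE.
(High, Low): Plant 2 can switch to Idle (2 → 4). Not NE.
(High, Medium): Plant 1 can switch to Medium (1 → 2). Not NE.
(Max, Idle): Plant 2 can switch to Low (5 → 7). Not NE.
(Max, Low): Plant 1 can switch to High (6 → 9). Not NE.
(Max, Medium): Plant 2 can switch to Low (6 → 7). Not NE.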